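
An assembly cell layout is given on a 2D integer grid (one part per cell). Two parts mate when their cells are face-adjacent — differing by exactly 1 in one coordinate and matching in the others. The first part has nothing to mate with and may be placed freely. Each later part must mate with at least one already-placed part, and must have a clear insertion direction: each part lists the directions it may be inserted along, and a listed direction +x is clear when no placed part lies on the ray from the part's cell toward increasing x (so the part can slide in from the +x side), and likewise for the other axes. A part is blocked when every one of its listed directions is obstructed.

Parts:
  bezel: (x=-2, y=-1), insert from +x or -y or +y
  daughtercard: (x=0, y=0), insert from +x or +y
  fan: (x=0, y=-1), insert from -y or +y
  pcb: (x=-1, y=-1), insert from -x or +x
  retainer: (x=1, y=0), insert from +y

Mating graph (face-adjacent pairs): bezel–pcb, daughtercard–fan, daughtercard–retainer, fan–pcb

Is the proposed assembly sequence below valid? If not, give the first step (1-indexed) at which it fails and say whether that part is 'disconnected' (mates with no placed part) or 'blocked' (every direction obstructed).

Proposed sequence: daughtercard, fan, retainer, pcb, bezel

1. daughtercard@(0, 0) [+x clear] — {daughtercard}
2. fan@(0, -1) [-y clear] — {daughtercard, fan}
3. retainer@(1, 0) [+y clear] — {daughtercard, fan, retainer}
4. pcb@(-1, -1) [-x clear] — {daughtercard, fan, pcb, retainer}
5. bezel@(-2, -1) [-y clear] — {bezel, daughtercard, fan, pcb, retainer}

Valid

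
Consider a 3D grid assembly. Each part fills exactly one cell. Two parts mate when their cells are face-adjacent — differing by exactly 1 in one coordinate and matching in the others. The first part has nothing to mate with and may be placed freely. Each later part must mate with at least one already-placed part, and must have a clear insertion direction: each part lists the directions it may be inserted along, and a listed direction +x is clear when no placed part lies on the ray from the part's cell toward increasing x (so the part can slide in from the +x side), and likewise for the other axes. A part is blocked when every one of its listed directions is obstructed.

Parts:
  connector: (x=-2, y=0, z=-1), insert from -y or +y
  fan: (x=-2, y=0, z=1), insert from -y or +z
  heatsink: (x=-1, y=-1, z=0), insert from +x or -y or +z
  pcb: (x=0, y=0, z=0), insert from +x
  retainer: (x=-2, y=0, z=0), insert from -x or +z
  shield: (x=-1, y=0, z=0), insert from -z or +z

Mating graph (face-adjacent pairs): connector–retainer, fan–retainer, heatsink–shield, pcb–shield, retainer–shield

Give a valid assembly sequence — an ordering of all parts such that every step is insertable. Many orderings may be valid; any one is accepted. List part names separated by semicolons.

retainer; connector; shield; pcb; heatsink; fan

1. retainer@(-2, 0, 0) [-x clear] — {retainer}
2. connector@(-2, 0, -1) [-y clear] — {connector, retainer}
3. shield@(-1, 0, 0) [-z clear] — {connector, retainer, shield}
4. pcb@(0, 0, 0) [+x clear] — {connector, pcb, retainer, shield}
5. heatsink@(-1, -1, 0) [+x clear] — {connector, heatsink, pcb, retainer, shield}
6. fan@(-2, 0, 1) [-y clear] — {connector, fan, heatsink, pcb, retainer, shield}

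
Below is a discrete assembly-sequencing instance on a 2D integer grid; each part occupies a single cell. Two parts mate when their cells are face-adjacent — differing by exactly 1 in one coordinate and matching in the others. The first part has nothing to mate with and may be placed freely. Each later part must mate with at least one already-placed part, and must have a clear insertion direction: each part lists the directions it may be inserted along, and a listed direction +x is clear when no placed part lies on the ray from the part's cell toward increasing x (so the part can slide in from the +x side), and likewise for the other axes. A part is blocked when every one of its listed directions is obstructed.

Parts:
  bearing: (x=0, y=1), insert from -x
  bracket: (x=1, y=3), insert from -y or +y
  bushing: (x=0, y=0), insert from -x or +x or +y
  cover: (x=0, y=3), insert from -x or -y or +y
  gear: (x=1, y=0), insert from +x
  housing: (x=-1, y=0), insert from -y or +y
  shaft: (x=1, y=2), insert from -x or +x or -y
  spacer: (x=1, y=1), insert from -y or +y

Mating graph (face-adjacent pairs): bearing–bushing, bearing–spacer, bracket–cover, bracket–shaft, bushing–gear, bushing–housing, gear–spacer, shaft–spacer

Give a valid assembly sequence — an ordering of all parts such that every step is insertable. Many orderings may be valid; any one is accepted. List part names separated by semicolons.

gear; bushing; housing; bearing; spacer; shaft; bracket; cover

1. gear@(1, 0) [+x clear] — {gear}
2. bushing@(0, 0) [-x clear] — {bushing, gear}
3. housing@(-1, 0) [-y clear] — {bushing, gear, housing}
4. bearing@(0, 1) [-x clear] — {bearing, bushing, gear, housing}
5. spacer@(1, 1) [+y clear] — {bearing, bushing, gear, housing, spacer}
6. shaft@(1, 2) [-x clear] — {bearing, bushing, gear, housing, shaft, spacer}
7. bracket@(1, 3) [+y clear] — {bearing, bracket, bushing, gear, housing, shaft, spacer}
8. cover@(0, 3) [-x clear] — {bearing, bracket, bushing, cover, gear, housing, shaft, spacer}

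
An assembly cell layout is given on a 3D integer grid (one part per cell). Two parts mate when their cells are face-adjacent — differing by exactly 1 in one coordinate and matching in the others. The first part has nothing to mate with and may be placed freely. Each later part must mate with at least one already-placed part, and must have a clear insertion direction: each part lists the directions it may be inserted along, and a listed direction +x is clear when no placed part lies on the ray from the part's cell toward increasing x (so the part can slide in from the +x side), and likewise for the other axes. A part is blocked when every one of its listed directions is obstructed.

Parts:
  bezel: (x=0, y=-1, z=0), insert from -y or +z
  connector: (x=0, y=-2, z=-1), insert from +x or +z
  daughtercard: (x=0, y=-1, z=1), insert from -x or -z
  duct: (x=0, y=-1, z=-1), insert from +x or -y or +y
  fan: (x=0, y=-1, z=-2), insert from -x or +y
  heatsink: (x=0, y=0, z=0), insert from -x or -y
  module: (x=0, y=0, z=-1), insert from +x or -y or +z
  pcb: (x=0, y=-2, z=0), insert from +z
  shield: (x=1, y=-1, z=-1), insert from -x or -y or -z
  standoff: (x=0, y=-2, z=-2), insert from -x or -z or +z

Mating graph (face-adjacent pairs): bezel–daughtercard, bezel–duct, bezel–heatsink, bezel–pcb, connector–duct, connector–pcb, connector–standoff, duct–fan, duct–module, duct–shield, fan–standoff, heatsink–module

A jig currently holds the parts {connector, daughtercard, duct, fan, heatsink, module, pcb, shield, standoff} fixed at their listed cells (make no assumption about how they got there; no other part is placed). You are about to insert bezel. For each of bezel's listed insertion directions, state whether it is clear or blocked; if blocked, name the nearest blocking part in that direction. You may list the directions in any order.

-y: nearest on ray is pcb@(0, -2, 0) ⇒ blocked
+z: nearest on ray is daughtercard@(0, -1, 1) ⇒ blocked

+z: blocked by daughtercard; -y: blocked by pcb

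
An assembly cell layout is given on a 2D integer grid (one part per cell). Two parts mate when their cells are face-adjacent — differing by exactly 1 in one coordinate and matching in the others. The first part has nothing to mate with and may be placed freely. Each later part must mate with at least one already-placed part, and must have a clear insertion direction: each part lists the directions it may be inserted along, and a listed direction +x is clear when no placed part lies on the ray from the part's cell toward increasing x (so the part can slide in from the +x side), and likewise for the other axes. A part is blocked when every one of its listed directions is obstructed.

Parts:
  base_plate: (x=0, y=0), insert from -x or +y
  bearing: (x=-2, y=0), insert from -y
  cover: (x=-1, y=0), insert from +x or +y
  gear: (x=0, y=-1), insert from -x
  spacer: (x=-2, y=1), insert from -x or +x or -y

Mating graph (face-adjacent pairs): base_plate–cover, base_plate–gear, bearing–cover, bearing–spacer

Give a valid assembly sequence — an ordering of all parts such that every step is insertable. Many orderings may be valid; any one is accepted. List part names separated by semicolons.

cover; base_plate; gear; bearing; spacer

1. cover@(-1, 0) [+x clear] — {cover}
2. base_plate@(0, 0) [+y clear] — {base_plate, cover}
3. gear@(0, -1) [-x clear] — {base_plate, cover, gear}
4. bearing@(-2, 0) [-y clear] — {base_plate, bearing, cover, gear}
5. spacer@(-2, 1) [-x clear] — {base_plate, bearing, cover, gear, spacer}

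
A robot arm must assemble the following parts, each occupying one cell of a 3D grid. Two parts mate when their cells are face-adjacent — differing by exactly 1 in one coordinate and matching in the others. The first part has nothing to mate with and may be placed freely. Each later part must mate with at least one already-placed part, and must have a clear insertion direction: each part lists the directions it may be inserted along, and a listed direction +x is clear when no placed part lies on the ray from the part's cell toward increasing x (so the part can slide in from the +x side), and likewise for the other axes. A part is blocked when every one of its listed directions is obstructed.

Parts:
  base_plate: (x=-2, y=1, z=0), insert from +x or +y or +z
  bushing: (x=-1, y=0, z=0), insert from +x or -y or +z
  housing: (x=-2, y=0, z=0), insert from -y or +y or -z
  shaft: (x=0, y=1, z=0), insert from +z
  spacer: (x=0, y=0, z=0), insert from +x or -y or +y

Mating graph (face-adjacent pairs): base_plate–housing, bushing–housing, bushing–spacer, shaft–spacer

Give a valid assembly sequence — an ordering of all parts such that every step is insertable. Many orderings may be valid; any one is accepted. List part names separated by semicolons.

1. base_plate@(-2, 1, 0) [+x clear] — {base_plate}
2. housing@(-2, 0, 0) [-y clear] — {base_plate, housing}
3. bushing@(-1, 0, 0) [+x clear] — {base_plate, bushing, housing}
4. spacer@(0, 0, 0) [+x clear] — {base_plate, bushing, housing, spacer}
5. shaft@(0, 1, 0) [+z clear] — {base_plate, bushing, housing, shaft, spacer}

base_plate; housing; bushing; spacer; shaft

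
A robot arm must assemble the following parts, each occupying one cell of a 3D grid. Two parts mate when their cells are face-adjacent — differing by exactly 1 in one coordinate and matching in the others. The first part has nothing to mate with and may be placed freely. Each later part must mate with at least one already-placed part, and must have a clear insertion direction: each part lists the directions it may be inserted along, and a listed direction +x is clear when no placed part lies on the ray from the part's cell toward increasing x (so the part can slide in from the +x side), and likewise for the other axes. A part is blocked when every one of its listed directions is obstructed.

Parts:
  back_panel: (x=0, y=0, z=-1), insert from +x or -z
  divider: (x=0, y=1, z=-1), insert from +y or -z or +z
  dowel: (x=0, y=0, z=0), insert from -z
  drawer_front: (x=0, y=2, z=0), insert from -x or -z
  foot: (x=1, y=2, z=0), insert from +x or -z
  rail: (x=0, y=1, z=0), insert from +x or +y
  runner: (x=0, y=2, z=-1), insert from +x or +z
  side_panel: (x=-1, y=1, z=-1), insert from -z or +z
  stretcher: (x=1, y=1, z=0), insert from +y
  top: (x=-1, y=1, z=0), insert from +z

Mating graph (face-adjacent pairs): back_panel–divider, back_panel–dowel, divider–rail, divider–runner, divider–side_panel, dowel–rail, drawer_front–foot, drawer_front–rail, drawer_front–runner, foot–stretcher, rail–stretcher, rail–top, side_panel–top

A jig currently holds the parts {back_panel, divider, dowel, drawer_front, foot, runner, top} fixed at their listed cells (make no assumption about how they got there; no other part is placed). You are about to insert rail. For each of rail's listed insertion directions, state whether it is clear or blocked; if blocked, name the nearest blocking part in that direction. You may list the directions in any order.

+x: ray from rail(0, 1, 0) has no placed part ⇒ clear
+y: nearest on ray is drawer_front@(0, 2, 0) ⇒ blocked

+x: clear; +y: blocked by drawer_front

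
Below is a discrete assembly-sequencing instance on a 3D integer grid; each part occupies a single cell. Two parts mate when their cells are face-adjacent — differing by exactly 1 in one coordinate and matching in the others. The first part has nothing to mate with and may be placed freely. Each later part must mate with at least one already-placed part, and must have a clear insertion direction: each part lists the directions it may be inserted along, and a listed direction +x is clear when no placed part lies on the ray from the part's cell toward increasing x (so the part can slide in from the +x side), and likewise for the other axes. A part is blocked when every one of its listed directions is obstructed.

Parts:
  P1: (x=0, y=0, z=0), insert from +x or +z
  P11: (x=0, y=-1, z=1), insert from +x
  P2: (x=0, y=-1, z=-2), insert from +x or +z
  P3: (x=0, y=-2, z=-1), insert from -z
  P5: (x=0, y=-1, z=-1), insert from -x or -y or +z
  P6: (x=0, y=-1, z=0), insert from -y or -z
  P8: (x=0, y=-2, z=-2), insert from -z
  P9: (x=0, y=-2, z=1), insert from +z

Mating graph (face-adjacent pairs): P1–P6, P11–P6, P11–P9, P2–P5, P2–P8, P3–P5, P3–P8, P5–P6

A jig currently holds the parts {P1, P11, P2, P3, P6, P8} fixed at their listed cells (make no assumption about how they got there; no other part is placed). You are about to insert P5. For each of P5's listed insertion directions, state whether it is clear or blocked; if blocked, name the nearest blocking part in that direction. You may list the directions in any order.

-x: ray from P5(0, -1, -1) has no placed part ⇒ clear
-y: nearest on ray is P3@(0, -2, -1) ⇒ blocked
+z: nearest on ray is P6@(0, -1, 0) ⇒ blocked

+z: blocked by P6; -x: clear; -y: blocked by P3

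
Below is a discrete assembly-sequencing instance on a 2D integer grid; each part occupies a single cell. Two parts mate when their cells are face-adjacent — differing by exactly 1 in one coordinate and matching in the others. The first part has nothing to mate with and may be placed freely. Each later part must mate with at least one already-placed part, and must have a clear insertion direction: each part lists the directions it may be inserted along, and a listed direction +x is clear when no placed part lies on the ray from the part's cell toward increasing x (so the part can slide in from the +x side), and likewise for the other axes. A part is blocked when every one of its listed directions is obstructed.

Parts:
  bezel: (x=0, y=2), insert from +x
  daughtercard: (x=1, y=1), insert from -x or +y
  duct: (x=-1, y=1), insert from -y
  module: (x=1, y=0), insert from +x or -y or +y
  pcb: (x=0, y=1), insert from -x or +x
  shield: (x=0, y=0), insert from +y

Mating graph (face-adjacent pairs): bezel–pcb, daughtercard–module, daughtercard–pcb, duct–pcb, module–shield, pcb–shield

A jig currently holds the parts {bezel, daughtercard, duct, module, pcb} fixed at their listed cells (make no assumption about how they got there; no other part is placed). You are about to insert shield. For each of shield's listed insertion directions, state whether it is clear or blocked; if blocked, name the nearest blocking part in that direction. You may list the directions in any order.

+y: nearest on ray is pcb@(0, 1) ⇒ blocked

+y: blocked by pcb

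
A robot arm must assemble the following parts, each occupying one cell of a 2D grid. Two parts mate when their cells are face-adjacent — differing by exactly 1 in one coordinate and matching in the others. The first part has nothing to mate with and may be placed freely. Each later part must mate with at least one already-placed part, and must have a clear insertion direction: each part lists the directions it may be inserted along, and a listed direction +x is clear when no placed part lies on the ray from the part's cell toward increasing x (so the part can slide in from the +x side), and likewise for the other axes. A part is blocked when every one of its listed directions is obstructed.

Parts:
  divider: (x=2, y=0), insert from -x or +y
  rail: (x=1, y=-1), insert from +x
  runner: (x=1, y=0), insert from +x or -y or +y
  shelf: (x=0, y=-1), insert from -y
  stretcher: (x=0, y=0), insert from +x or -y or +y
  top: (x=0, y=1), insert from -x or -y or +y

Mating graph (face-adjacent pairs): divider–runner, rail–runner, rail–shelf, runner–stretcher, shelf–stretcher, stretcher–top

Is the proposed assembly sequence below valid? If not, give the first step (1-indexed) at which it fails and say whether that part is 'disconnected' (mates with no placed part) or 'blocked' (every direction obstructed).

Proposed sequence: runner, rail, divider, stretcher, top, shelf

1. runner@(1, 0) [+x clear] — {runner}
2. rail@(1, -1) [+x clear] — {rail, runner}
3. divider@(2, 0) [+y clear] — {divider, rail, runner}
4. stretcher@(0, 0) [-y clear] — {divider, rail, runner, stretcher}
5. top@(0, 1) [-x clear] — {divider, rail, runner, stretcher, top}
6. shelf@(0, -1) [-y clear] — {divider, rail, runner, shelf, stretcher, top}

Valid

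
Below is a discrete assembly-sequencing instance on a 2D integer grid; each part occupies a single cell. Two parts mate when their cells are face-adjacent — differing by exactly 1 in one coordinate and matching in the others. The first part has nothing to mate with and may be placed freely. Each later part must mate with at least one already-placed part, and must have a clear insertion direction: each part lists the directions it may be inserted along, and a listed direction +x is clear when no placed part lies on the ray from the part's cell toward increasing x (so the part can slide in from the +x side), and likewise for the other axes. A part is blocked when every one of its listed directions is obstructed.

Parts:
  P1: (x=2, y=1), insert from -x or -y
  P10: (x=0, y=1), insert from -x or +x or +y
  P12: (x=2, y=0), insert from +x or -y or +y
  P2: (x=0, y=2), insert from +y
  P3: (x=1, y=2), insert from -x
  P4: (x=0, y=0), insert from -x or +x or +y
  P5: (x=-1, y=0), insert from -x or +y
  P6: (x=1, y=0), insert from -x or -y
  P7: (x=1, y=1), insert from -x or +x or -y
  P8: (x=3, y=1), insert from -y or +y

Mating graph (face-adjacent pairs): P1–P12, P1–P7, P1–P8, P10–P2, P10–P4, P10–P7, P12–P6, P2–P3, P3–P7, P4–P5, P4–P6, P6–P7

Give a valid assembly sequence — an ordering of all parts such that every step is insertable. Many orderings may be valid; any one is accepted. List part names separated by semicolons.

1. P1@(2, 1) [-x clear] — {P1}
2. P8@(3, 1) [-y clear] — {P1, P8}
3. P12@(2, 0) [+x clear] — {P1, P12, P8}
4. P6@(1, 0) [-x clear] — {P1, P12, P6, P8}
5. P4@(0, 0) [-x clear] — {P1, P12, P4, P6, P8}
6. P5@(-1, 0) [-x clear] — {P1, P12, P4, P5, P6, P8}
7. P7@(1, 1) [-x clear] — {P1, P12, P4, P5, P6, P7, P8}
8. P3@(1, 2) [-x clear] — {P1, P12, P3, P4, P5, P6, P7, P8}
9. P10@(0, 1) [-x clear] — {P1, P10, P12, P3, P4, P5, P6, P7, P8}
10. P2@(0, 2) [+y clear] — {P1, P10, P12, P2, P3, P4, P5, P6, P7, P8}

P1; P8; P12; P6; P4; P5; P7; P3; P10; P2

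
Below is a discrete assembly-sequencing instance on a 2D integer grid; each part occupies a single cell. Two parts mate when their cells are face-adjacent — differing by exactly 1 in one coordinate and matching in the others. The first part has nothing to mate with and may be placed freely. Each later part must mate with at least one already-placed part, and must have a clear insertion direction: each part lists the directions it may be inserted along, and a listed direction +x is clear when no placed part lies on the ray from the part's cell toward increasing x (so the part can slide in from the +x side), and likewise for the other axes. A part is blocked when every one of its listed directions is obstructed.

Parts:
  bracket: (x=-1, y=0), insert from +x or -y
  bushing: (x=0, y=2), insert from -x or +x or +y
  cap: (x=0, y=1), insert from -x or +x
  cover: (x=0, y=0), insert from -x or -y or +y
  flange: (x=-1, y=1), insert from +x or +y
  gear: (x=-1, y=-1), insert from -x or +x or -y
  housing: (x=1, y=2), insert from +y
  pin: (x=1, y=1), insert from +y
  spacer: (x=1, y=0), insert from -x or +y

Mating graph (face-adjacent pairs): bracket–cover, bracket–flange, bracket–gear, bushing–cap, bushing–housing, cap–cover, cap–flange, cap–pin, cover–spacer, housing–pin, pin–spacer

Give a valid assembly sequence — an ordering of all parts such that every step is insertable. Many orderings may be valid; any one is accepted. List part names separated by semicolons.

1. spacer@(1, 0) [-x clear] — {spacer}
2. cover@(0, 0) [-x clear] — {cover, spacer}
3. pin@(1, 1) [+y clear] — {cover, pin, spacer}
4. housing@(1, 2) [+y clear] — {cover, housing, pin, spacer}
5. bushing@(0, 2) [-x clear] — {bushing, cover, housing, pin, spacer}
6. cap@(0, 1) [-x clear] — {bushing, cap, cover, housing, pin, spacer}
7. bracket@(-1, 0) [-y clear] — {bracket, bushing, cap, cover, housing, pin, spacer}
8. gear@(-1, -1) [-x clear] — {bracket, bushing, cap, cover, gear, housing, pin, spacer}
9. flange@(-1, 1) [+y clear] — {bracket, bushing, cap, cover, flange, gear, housing, pin, spacer}

spacer; cover; pin; housing; bushing; cap; bracket; gear; flange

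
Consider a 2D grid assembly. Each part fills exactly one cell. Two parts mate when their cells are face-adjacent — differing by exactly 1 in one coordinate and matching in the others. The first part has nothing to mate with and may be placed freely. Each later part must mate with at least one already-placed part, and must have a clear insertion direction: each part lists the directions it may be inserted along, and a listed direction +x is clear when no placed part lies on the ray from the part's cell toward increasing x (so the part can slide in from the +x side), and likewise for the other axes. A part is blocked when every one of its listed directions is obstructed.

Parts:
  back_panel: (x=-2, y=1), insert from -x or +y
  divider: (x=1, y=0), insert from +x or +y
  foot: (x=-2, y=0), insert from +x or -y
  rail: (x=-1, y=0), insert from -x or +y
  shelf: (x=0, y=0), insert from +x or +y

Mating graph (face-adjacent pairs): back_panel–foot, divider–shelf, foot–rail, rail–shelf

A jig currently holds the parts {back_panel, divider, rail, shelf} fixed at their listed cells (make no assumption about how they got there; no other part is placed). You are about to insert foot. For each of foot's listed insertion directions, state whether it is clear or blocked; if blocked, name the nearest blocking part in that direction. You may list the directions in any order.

+x: blocked by rail; -y: clear

+x: nearest on ray is rail@(-1, 0) ⇒ blocked
-y: ray from foot(-2, 0) has no placed part ⇒ clear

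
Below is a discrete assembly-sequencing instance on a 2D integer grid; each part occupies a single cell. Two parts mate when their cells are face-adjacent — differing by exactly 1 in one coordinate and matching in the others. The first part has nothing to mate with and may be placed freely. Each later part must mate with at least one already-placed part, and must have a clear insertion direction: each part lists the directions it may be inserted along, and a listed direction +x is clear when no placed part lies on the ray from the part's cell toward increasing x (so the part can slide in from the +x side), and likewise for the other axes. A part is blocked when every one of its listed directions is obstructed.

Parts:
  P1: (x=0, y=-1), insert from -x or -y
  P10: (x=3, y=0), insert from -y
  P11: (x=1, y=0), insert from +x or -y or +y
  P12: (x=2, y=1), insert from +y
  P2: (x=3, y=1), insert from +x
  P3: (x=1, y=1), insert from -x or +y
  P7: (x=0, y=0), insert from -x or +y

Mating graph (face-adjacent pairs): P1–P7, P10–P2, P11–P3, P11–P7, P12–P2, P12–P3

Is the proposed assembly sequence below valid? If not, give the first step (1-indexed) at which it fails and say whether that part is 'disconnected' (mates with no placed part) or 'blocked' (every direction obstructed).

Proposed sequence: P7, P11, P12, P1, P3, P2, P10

1. P7@(0, 0) [-x clear] — {P7}
2. P11@(1, 0) [+x clear] — {P11, P7}
3. P12@(2, 1) — no placed neighbour ⇒ disconnected

Invalid at step 3 (disconnected)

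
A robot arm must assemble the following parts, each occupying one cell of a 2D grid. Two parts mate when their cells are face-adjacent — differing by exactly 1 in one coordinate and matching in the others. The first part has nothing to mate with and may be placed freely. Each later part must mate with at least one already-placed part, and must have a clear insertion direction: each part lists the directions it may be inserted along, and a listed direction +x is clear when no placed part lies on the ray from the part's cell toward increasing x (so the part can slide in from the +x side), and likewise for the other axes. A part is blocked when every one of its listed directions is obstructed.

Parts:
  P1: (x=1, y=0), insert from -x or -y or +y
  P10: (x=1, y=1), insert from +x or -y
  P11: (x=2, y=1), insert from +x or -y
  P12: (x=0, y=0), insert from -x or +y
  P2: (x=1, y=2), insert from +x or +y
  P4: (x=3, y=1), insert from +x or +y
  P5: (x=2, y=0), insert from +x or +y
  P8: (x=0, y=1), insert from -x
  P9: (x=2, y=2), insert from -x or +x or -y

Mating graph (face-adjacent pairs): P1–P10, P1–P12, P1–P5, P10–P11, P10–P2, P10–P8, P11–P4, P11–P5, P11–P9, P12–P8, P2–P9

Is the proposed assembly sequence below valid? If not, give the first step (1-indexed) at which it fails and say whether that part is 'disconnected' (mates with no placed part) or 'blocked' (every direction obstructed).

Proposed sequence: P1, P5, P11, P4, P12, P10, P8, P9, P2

Invalid at step 6 (blocked)

1. P1@(1, 0) [-x clear] — {P1}
2. P5@(2, 0) [+x clear] — {P1, P5}
3. P11@(2, 1) [+x clear] — {P1, P11, P5}
4. P4@(3, 1) [+x clear] — {P1, P11, P4, P5}
5. P12@(0, 0) [-x clear] — {P1, P11, P12, P4, P5}
6. P10@(1, 1) — +x/-y all obstructed ⇒ blocked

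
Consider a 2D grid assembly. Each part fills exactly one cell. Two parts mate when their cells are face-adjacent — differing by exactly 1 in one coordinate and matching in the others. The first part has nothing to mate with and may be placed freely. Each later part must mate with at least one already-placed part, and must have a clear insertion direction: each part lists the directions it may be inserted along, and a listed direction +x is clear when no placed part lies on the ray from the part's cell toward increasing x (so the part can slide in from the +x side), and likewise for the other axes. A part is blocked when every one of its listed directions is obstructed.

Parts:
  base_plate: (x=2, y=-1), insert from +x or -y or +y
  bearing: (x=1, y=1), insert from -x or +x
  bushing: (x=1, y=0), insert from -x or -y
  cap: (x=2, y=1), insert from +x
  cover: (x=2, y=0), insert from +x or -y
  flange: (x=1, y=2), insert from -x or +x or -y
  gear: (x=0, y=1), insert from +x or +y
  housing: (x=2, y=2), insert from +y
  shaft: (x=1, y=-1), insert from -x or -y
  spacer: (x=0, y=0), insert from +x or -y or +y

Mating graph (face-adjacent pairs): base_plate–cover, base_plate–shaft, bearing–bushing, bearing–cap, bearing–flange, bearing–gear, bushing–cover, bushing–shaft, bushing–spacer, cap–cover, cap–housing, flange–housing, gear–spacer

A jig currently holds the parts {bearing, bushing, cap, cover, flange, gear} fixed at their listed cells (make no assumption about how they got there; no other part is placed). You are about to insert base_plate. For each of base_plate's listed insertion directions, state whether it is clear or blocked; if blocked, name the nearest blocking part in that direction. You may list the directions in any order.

+x: ray from base_plate(2, -1) has no placed part ⇒ clear
-y: ray from base_plate(2, -1) has no placed part ⇒ clear
+y: nearest on ray is cover@(2, 0) ⇒ blocked

+x: clear; +y: blocked by cover; -y: clear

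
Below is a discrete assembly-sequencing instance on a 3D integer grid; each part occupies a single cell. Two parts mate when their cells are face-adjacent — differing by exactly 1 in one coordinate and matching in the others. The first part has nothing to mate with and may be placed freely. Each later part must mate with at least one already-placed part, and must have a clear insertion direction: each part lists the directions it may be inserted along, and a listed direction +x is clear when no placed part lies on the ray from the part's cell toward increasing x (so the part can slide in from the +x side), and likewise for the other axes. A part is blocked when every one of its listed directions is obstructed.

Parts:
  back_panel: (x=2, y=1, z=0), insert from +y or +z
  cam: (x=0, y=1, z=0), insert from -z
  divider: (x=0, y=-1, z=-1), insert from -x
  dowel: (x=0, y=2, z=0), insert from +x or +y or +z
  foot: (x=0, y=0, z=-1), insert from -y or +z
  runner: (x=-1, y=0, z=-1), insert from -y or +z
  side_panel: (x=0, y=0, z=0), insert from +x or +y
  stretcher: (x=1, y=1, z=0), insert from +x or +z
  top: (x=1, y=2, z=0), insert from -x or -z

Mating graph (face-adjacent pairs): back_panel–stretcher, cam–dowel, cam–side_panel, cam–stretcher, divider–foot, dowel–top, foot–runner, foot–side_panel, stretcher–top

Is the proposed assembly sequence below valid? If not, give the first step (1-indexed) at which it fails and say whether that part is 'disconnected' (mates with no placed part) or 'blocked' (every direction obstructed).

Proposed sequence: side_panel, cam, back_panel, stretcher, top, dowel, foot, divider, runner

Invalid at step 3 (disconnected)

1. side_panel@(0, 0, 0) [+x clear] — {side_panel}
2. cam@(0, 1, 0) [-z clear] — {cam, side_panel}
3. back_panel@(2, 1, 0) — no placed neighbour ⇒ disconnected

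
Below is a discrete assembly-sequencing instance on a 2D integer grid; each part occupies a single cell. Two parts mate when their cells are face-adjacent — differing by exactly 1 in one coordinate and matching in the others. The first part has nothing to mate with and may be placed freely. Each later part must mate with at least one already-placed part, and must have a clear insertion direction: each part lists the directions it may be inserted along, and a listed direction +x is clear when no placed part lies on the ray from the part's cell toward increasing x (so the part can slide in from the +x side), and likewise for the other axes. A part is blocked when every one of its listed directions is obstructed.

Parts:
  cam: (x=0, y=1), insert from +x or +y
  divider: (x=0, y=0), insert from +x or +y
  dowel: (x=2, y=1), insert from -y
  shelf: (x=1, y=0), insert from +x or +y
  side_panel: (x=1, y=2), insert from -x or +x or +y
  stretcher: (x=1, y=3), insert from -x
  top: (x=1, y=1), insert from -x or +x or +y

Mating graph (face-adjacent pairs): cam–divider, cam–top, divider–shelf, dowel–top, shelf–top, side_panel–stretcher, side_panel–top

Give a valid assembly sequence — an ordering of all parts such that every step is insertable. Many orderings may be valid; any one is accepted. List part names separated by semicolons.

divider; shelf; cam; top; dowel; side_panel; stretcher

1. divider@(0, 0) [+x clear] — {divider}
2. shelf@(1, 0) [+x clear] — {divider, shelf}
3. cam@(0, 1) [+x clear] — {cam, divider, shelf}
4. top@(1, 1) [+x clear] — {cam, divider, shelf, top}
5. dowel@(2, 1) [-y clear] — {cam, divider, dowel, shelf, top}
6. side_panel@(1, 2) [-x clear] — {cam, divider, dowel, shelf, side_panel, top}
7. stretcher@(1, 3) [-x clear] — {cam, divider, dowel, shelf, side_panel, stretcher, top}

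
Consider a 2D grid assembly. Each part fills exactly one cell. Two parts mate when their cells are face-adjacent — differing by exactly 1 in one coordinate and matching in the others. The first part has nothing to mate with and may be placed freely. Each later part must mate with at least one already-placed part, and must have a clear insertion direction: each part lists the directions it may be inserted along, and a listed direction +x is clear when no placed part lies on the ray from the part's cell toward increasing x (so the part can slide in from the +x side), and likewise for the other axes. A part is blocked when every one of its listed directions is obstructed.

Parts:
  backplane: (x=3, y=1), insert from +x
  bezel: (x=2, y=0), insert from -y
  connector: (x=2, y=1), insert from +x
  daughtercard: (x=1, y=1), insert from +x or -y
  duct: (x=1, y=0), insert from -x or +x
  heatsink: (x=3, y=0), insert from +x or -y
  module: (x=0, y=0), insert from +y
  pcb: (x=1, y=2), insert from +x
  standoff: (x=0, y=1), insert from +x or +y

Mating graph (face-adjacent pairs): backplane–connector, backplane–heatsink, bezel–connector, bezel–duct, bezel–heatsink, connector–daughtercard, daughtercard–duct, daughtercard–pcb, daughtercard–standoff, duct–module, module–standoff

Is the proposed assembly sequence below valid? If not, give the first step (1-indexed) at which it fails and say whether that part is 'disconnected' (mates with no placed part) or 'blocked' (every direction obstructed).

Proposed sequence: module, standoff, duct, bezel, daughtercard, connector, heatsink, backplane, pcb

Valid

1. module@(0, 0) [+y clear] — {module}
2. standoff@(0, 1) [+x clear] — {module, standoff}
3. duct@(1, 0) [+x clear] — {duct, module, standoff}
4. bezel@(2, 0) [-y clear] — {bezel, duct, module, standoff}
5. daughtercard@(1, 1) [+x clear] — {bezel, daughtercard, duct, module, standoff}
6. connector@(2, 1) [+x clear] — {bezel, connector, daughtercard, duct, module, standoff}
7. heatsink@(3, 0) [+x clear] — {bezel, connector, daughtercard, duct, heatsink, module, standoff}
8. backplane@(3, 1) [+x clear] — {backplane, bezel, connector, daughtercard, duct, heatsink, module, standoff}
9. pcb@(1, 2) [+x clear] — {backplane, bezel, connector, daughtercard, duct, heatsink, module, pcb, standoff}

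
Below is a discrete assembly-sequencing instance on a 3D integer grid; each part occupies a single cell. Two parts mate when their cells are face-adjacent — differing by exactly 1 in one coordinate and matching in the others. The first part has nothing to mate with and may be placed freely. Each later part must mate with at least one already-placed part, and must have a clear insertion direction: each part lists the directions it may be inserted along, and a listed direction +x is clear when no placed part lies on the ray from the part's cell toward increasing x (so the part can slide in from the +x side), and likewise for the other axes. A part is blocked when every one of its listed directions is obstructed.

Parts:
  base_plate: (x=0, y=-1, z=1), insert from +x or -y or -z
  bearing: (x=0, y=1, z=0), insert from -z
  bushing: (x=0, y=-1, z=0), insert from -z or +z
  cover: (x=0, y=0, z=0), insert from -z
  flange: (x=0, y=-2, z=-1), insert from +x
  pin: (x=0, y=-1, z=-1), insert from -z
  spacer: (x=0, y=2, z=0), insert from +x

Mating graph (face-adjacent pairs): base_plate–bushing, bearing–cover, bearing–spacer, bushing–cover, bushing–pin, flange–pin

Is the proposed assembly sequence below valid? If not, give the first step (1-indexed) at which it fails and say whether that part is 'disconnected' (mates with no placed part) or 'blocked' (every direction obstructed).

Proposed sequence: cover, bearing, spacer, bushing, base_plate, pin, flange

1. cover@(0, 0, 0) [-z clear] — {cover}
2. bearing@(0, 1, 0) [-z clear] — {bearing, cover}
3. spacer@(0, 2, 0) [+x clear] — {bearing, cover, spacer}
4. bushing@(0, -1, 0) [-z clear] — {bearing, bushing, cover, spacer}
5. base_plate@(0, -1, 1) [+x clear] — {base_plate, bearing, bushing, cover, spacer}
6. pin@(0, -1, -1) [-z clear] — {base_plate, bearing, bushing, cover, pin, spacer}
7. flange@(0, -2, -1) [+x clear] — {base_plate, bearing, bushing, cover, flange, pin, spacer}

Valid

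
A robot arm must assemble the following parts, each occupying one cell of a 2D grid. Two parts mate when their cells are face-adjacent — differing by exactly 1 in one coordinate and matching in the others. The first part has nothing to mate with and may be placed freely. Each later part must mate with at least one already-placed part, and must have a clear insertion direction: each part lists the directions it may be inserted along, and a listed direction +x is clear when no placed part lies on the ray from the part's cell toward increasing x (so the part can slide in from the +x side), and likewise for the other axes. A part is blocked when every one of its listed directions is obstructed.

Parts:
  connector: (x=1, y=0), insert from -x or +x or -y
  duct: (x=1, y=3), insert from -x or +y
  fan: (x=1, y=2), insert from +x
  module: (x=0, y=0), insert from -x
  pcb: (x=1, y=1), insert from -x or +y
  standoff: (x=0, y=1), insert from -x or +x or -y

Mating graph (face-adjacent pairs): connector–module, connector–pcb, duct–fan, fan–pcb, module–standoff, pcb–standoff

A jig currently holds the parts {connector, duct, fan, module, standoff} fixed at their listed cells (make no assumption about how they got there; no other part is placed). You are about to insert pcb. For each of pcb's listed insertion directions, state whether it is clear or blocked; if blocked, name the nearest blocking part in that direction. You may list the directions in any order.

-x: nearest on ray is standoff@(0, 1) ⇒ blocked
+y: nearest on ray is fan@(1, 2) ⇒ blocked

+y: blocked by fan; -x: blocked by standoff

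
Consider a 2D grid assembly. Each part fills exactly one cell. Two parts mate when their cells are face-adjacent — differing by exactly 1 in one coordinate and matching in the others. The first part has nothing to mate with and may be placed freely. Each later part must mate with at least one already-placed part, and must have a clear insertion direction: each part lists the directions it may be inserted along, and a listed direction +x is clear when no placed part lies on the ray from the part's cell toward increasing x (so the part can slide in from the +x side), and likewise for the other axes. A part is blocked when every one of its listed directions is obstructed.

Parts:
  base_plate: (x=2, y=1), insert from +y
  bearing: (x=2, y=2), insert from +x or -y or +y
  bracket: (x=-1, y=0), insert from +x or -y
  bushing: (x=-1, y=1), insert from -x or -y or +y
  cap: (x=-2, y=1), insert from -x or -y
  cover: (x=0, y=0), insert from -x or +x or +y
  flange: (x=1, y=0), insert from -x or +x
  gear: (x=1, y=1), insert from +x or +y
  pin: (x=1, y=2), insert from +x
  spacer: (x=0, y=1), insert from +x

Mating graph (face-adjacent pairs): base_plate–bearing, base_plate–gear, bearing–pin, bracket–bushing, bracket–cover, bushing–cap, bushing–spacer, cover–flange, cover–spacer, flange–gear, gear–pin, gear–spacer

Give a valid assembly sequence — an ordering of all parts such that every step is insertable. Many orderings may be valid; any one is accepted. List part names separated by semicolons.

1. cap@(-2, 1) [-x clear] — {cap}
2. bushing@(-1, 1) [-y clear] — {bushing, cap}
3. spacer@(0, 1) [+x clear] — {bushing, cap, spacer}
4. gear@(1, 1) [+x clear] — {bushing, cap, gear, spacer}
5. base_plate@(2, 1) [+y clear] — {base_plate, bushing, cap, gear, spacer}
6. cover@(0, 0) [-x clear] — {base_plate, bushing, cap, cover, gear, spacer}
7. pin@(1, 2) [+x clear] — {base_plate, bushing, cap, cover, gear, pin, spacer}
8. bearing@(2, 2) [+x clear] — {base_plate, bearing, bushing, cap, cover, gear, pin, spacer}
9. bracket@(-1, 0) [-y clear] — {base_plate, bearing, bracket, bushing, cap, cover, gear, pin, spacer}
10. flange@(1, 0) [+x clear] — {base_plate, bearing, bracket, bushing, cap, cover, flange, gear, pin, spacer}

cap; bushing; spacer; gear; base_plate; cover; pin; bearing; bracket; flange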